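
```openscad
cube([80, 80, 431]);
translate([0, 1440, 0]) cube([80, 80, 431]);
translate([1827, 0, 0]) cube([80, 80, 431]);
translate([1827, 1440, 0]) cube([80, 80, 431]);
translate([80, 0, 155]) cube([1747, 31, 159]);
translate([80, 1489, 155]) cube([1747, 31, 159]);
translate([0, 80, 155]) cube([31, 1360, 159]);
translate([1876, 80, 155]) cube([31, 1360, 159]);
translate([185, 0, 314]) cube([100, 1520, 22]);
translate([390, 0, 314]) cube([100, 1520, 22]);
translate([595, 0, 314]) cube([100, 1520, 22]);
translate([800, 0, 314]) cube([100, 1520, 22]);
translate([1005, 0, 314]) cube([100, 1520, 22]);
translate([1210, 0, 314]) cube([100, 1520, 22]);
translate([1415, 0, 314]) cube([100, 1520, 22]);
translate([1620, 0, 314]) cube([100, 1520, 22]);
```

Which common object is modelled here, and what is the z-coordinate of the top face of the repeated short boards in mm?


A bed frame. The slat-top height is 336 mm.

Four posts, four rails, and a row of slats — a bed frame. Slats sit on the rails at z = 155 + 159 = 314; with slat thickness 22, the top is 336 mm.


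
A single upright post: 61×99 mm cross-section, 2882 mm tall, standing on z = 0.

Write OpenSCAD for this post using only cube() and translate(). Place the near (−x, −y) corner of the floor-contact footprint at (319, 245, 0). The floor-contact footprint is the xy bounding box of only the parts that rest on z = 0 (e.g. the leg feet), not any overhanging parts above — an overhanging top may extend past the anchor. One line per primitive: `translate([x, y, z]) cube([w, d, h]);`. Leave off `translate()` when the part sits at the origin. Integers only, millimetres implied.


translate([319, 245, 0]) cube([61, 99, 2882]);


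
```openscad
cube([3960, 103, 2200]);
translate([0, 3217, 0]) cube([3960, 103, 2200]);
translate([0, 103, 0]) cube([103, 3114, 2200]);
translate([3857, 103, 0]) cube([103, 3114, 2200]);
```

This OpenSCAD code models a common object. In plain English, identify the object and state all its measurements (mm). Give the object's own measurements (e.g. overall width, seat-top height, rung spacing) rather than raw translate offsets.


The wall frame of a small rectangular building: four walls, each 2200 mm tall and 103 mm thick, enclosing a footprint 3960 mm (x) by 3320 mm (y) outside-to-outside, with no floor or roof. The front and back walls (the −y and +y sides) span the full width; the two side walls fit between them.


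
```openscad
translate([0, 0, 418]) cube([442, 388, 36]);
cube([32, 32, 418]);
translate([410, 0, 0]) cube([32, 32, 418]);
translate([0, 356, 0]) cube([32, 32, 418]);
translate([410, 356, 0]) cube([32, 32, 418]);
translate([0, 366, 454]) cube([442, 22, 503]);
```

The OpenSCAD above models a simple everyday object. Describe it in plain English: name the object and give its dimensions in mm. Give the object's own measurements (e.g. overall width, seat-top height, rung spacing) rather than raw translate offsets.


A chair. The seat is a 442×388×36 mm slab with its top at z = 454 mm, on four 32×32 mm corner legs (flush with the seat edges, standing on z = 0). A flat backrest 22 mm thick, 503 mm tall, spans the full seat width and rises from the seat top along its +y edge, rear face flush with the rear of the seat.


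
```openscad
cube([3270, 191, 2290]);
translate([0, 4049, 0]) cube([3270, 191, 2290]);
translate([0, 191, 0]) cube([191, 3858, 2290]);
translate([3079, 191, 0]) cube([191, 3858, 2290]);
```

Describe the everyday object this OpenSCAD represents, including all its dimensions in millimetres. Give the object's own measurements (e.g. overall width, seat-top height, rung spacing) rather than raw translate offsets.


The wall frame of a small rectangular building: four walls, each 2290 mm tall and 191 mm thick, enclosing a footprint 3270 mm (x) by 4240 mm (y) outside-to-outside, with no floor or roof. The front and back walls (the −y and +y sides) span the full width; the two side walls fit between them.


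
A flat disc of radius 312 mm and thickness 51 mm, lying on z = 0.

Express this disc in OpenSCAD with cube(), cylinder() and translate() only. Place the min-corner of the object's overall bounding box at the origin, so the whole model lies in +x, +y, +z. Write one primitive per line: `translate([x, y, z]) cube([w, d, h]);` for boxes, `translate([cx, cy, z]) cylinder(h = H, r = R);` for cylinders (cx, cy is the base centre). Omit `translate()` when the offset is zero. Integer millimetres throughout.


translate([312, 312, 0]) cylinder(h = 51, r = 312);


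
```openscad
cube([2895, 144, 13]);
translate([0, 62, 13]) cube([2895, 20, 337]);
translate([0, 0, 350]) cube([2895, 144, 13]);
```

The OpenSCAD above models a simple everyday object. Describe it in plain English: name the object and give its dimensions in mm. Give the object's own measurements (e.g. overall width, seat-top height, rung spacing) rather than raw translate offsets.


An I-beam lying along x, 2895 mm long. Overall section height 363 mm. Two flanges 144 mm wide (y) and 13 mm thick, one on the floor and one at the top; a web 20 mm thick runs between them, centred on the flange width.


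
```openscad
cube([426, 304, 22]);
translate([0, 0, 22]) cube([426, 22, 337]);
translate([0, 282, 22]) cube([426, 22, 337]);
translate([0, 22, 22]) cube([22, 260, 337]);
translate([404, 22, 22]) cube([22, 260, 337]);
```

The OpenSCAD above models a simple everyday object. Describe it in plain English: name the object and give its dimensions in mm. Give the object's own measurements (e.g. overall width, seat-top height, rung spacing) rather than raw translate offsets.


An open-topped rectangular box: outside dimensions 426×304×359 mm, with a uniform wall and base thickness of 22 mm. The base is a full 426×304 slab on the floor; four walls sit on top of the base. The front and back walls (the −y and +y sides) span the full width; the two side walls fit between them.


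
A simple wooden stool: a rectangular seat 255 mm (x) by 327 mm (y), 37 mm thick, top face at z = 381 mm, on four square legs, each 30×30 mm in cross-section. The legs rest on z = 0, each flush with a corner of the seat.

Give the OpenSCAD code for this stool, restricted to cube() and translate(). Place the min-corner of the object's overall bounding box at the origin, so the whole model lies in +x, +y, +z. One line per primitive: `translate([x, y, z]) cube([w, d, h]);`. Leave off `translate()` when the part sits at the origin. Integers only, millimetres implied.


// leg_h = 381 - 37 = 344
translate([0, 0, 344]) cube([255, 327, 37]);
cube([30, 30, 344]);
translate([225, 0, 0]) cube([30, 30, 344]);
translate([0, 297, 0]) cube([30, 30, 344]);
translate([225, 297, 0]) cube([30, 30, 344]);


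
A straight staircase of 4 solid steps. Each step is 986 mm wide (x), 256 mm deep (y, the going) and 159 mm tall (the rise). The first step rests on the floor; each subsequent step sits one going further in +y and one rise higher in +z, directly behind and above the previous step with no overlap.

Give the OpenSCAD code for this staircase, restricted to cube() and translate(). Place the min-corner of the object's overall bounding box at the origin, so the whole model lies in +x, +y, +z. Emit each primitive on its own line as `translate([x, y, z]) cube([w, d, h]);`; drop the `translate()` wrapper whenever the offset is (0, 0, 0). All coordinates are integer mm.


cube([986, 256, 159]);
translate([0, 256, 159]) cube([986, 256, 159]);
translate([0, 512, 318]) cube([986, 256, 159]);
translate([0, 768, 477]) cube([986, 256, 159]);


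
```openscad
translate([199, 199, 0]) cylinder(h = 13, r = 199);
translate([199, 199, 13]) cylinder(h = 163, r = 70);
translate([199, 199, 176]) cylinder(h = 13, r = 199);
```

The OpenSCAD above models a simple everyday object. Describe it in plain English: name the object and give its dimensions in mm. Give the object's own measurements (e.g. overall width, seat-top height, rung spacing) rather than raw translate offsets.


A spool: two coaxial disc flanges of radius 199 mm and thickness 13 mm, joined by a core cylinder of radius 70 mm and height 163 mm. The lower flange rests on z = 0 and the three cylinders share a vertical axis.


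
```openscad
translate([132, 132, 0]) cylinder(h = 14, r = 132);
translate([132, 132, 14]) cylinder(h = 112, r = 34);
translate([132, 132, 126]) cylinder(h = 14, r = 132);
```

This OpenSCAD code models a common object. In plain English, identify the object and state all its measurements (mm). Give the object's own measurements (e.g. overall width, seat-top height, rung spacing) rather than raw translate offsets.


A spool: two coaxial disc flanges of radius 132 mm and thickness 14 mm, joined by a core cylinder of radius 34 mm and height 112 mm. The lower flange rests on z = 0 and the three cylinders share a vertical axis.


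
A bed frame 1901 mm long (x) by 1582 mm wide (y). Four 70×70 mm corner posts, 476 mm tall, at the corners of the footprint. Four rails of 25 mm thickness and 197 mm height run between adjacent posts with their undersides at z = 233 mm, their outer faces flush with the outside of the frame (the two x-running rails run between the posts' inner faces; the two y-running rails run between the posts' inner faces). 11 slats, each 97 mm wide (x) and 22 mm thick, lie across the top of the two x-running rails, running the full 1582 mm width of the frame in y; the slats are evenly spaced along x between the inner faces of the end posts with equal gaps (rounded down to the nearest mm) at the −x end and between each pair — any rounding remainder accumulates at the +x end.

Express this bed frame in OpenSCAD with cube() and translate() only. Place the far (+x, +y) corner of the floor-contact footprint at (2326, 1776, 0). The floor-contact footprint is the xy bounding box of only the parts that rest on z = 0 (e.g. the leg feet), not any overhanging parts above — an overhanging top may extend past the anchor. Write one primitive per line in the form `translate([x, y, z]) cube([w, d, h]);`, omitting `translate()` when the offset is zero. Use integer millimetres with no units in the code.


translate([425, 194, 0]) cube([70, 70, 476]);
translate([425, 1706, 0]) cube([70, 70, 476]);
translate([2256, 194, 0]) cube([70, 70, 476]);
translate([2256, 1706, 0]) cube([70, 70, 476]);
translate([495, 194, 233]) cube([1761, 25, 197]);
translate([495, 1751, 233]) cube([1761, 25, 197]);
translate([425, 264, 233]) cube([25, 1442, 197]);
translate([2301, 264, 233]) cube([25, 1442, 197]);
translate([552, 194, 430]) cube([97, 1582, 22]);
translate([706, 194, 430]) cube([97, 1582, 22]);
translate([860, 194, 430]) cube([97, 1582, 22]);
translate([1014, 194, 430]) cube([97, 1582, 22]);
translate([1168, 194, 430]) cube([97, 1582, 22]);
translate([1322, 194, 430]) cube([97, 1582, 22]);
translate([1476, 194, 430]) cube([97, 1582, 22]);
translate([1630, 194, 430]) cube([97, 1582, 22]);
translate([1784, 194, 430]) cube([97, 1582, 22]);
translate([1938, 194, 430]) cube([97, 1582, 22]);
translate([2092, 194, 430]) cube([97, 1582, 22]);


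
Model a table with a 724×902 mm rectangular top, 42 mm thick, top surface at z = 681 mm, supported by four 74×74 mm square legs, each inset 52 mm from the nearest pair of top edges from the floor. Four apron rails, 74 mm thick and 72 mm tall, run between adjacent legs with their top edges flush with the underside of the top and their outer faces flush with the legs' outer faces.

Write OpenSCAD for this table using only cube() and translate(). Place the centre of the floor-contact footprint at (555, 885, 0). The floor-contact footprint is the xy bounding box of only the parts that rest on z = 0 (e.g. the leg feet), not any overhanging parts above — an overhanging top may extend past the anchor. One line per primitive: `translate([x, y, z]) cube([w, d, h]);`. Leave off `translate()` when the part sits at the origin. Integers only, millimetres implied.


// leg_h = 681 - 42 = 639
// apron z = 639 - 72 = 567
translate([193, 434, 639]) cube([724, 902, 42]);
translate([245, 486, 0]) cube([74, 74, 639]);
translate([791, 486, 0]) cube([74, 74, 639]);
translate([245, 1210, 0]) cube([74, 74, 639]);
translate([791, 1210, 0]) cube([74, 74, 639]);
translate([319, 486, 567]) cube([472, 74, 72]);
translate([319, 1210, 567]) cube([472, 74, 72]);
translate([245, 560, 567]) cube([74, 650, 72]);
translate([791, 560, 567]) cube([74, 650, 72]);


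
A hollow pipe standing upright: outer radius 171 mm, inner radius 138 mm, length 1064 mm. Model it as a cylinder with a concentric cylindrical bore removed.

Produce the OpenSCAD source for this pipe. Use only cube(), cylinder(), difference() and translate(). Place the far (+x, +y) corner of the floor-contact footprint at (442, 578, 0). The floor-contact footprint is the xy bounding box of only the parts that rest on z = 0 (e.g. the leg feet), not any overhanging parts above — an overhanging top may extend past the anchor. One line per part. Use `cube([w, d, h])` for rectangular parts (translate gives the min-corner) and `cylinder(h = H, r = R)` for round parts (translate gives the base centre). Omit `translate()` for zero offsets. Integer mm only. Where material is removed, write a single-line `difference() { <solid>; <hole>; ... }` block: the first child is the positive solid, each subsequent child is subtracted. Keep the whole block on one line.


difference() { translate([271, 407, 0]) cylinder(h = 1064, r = 171); translate([271, 407, 0]) cylinder(h = 1064, r = 138); }


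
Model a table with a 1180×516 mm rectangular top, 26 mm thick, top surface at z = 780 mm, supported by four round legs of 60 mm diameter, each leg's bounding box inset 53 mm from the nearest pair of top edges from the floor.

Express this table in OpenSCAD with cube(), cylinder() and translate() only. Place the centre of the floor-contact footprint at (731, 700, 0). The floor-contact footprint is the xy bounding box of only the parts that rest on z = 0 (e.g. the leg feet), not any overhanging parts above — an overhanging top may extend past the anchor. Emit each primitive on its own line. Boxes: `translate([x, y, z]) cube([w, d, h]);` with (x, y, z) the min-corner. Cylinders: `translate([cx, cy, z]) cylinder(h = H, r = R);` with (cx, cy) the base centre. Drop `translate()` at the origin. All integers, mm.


translate([141, 442, 754]) cube([1180, 516, 26]);
translate([224, 525, 0]) cylinder(h = 754, r = 30);
translate([1238, 525, 0]) cylinder(h = 754, r = 30);
translate([224, 875, 0]) cylinder(h = 754, r = 30);
translate([1238, 875, 0]) cylinder(h = 754, r = 30);


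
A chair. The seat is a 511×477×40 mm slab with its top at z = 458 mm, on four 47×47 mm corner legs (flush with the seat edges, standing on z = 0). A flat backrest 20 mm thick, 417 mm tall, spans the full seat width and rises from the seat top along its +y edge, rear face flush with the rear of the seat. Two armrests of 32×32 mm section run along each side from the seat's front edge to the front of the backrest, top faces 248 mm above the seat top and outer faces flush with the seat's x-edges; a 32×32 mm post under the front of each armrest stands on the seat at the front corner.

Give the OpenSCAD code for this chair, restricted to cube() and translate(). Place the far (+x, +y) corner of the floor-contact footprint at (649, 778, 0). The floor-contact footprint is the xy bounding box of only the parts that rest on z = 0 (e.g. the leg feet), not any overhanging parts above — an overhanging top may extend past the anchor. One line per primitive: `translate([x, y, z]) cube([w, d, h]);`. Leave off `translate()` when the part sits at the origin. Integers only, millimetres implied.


translate([138, 301, 418]) cube([511, 477, 40]);
translate([138, 301, 0]) cube([47, 47, 418]);
translate([602, 301, 0]) cube([47, 47, 418]);
translate([138, 731, 0]) cube([47, 47, 418]);
translate([602, 731, 0]) cube([47, 47, 418]);
translate([138, 758, 458]) cube([511, 20, 417]);
translate([138, 301, 674]) cube([32, 457, 32]);
translate([617, 301, 674]) cube([32, 457, 32]);
translate([138, 301, 458]) cube([32, 32, 216]);
translate([617, 301, 458]) cube([32, 32, 216]);


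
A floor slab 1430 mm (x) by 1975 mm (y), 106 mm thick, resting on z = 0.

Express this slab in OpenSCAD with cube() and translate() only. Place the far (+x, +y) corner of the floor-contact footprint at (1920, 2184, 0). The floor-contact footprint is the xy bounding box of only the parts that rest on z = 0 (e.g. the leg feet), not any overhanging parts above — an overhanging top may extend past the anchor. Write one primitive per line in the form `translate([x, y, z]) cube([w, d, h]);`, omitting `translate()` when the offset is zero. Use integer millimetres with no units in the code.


translate([490, 209, 0]) cube([1430, 1975, 106]);


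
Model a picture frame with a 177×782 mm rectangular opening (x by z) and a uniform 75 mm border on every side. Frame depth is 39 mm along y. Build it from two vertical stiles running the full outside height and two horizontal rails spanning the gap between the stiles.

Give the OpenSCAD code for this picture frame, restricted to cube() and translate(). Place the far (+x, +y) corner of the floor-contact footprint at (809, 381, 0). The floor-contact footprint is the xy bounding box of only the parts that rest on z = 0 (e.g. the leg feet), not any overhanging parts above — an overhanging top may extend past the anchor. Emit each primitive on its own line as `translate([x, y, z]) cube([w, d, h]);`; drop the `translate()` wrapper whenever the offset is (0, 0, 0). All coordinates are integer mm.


translate([482, 342, 0]) cube([75, 39, 932]);
translate([734, 342, 0]) cube([75, 39, 932]);
translate([557, 342, 0]) cube([177, 39, 75]);
translate([557, 342, 857]) cube([177, 39, 75]);


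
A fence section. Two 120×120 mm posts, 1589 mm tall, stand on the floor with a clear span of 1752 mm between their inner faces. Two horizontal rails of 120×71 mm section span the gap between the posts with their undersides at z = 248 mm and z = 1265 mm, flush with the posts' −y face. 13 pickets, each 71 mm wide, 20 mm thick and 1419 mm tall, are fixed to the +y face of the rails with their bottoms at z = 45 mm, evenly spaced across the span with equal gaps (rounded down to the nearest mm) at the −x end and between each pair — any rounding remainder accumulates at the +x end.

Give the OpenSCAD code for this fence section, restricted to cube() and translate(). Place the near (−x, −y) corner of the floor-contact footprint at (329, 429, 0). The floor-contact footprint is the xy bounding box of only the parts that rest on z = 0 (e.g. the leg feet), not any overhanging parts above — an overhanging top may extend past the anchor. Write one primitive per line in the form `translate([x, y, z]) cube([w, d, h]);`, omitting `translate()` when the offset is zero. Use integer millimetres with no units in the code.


translate([329, 429, 0]) cube([120, 120, 1589]);
translate([2201, 429, 0]) cube([120, 120, 1589]);
translate([449, 429, 248]) cube([1752, 120, 71]);
translate([449, 429, 1265]) cube([1752, 120, 71]);
translate([508, 549, 45]) cube([71, 20, 1419]);
translate([638, 549, 45]) cube([71, 20, 1419]);
translate([768, 549, 45]) cube([71, 20, 1419]);
translate([898, 549, 45]) cube([71, 20, 1419]);
translate([1028, 549, 45]) cube([71, 20, 1419]);
translate([1158, 549, 45]) cube([71, 20, 1419]);
translate([1288, 549, 45]) cube([71, 20, 1419]);
translate([1418, 549, 45]) cube([71, 20, 1419]);
translate([1548, 549, 45]) cube([71, 20, 1419]);
translate([1678, 549, 45]) cube([71, 20, 1419]);
translate([1808, 549, 45]) cube([71, 20, 1419]);
translate([1938, 549, 45]) cube([71, 20, 1419]);
translate([2068, 549, 45]) cube([71, 20, 1419]);


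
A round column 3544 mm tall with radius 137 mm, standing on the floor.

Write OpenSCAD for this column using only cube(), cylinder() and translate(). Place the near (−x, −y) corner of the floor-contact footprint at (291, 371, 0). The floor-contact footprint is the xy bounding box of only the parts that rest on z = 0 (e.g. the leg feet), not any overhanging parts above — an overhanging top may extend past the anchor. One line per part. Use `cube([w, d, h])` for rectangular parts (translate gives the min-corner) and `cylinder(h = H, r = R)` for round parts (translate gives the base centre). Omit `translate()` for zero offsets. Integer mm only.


translate([428, 508, 0]) cylinder(h = 3544, r = 137);


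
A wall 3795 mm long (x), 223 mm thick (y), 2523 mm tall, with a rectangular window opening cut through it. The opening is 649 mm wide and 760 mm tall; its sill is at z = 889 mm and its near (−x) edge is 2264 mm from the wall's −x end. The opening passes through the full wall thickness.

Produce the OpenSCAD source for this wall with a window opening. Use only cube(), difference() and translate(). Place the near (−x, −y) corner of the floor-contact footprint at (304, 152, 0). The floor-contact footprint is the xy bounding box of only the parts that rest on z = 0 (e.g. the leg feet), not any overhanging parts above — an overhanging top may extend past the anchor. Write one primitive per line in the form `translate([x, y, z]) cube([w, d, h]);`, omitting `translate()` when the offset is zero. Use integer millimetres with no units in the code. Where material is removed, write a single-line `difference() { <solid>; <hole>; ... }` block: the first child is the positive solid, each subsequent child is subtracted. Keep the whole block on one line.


difference() { translate([304, 152, 0]) cube([3795, 223, 2523]); translate([2568, 152, 889]) cube([649, 223, 760]); }


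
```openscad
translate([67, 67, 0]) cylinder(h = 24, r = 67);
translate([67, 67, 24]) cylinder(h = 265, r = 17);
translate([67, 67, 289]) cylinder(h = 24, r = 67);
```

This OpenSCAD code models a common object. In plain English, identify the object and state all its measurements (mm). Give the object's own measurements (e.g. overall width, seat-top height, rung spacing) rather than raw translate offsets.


A spool: two coaxial disc flanges of radius 67 mm and thickness 24 mm, joined by a core cylinder of radius 17 mm and height 265 mm. The lower flange rests on z = 0 and the three cylinders share a vertical axis.


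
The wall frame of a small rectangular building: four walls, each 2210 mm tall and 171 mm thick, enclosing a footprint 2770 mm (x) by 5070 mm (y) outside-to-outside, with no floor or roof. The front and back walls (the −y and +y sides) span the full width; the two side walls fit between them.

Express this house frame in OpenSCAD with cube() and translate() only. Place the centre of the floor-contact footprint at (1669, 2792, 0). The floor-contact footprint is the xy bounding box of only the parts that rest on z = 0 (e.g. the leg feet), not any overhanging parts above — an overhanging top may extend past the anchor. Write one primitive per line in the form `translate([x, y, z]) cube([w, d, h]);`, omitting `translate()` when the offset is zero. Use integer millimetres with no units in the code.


translate([284, 257, 0]) cube([2770, 171, 2210]);
translate([284, 5156, 0]) cube([2770, 171, 2210]);
translate([284, 428, 0]) cube([171, 4728, 2210]);
translate([2883, 428, 0]) cube([171, 4728, 2210]);


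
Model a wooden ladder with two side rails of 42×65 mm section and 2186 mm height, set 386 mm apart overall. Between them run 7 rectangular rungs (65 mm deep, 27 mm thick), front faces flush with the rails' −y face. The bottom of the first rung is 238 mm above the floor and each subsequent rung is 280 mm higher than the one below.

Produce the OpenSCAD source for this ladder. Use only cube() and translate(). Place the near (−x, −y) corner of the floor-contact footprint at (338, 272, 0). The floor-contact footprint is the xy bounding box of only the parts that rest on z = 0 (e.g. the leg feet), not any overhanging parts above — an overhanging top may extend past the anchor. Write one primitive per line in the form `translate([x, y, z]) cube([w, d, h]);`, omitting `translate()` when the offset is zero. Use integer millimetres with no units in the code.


// rung span = 386 - 2*42 = 302
// rung[k] z = 238 + k*280
translate([338, 272, 0]) cube([42, 65, 2186]);
translate([682, 272, 0]) cube([42, 65, 2186]);
translate([380, 272, 238]) cube([302, 65, 27]);
translate([380, 272, 518]) cube([302, 65, 27]);
translate([380, 272, 798]) cube([302, 65, 27]);
translate([380, 272, 1078]) cube([302, 65, 27]);
translate([380, 272, 1358]) cube([302, 65, 27]);
translate([380, 272, 1638]) cube([302, 65, 27]);
translate([380, 272, 1918]) cube([302, 65, 27]);


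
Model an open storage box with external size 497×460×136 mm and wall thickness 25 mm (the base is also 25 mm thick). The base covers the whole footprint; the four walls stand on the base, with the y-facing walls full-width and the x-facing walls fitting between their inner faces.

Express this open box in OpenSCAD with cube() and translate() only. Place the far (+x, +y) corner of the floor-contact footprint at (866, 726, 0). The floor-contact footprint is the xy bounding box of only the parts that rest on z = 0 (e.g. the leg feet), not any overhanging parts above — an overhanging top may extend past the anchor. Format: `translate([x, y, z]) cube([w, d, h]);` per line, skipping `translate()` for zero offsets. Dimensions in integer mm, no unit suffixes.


translate([369, 266, 0]) cube([497, 460, 25]);
translate([369, 266, 25]) cube([497, 25, 111]);
translate([369, 701, 25]) cube([497, 25, 111]);
translate([369, 291, 25]) cube([25, 410, 111]);
translate([841, 291, 25]) cube([25, 410, 111]);


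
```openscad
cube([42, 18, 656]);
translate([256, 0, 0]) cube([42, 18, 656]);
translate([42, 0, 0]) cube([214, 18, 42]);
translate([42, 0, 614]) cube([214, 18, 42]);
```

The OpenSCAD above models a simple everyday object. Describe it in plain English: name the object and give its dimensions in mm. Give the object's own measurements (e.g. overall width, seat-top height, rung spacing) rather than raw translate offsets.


A rectangular picture frame lying in the x–z plane (depth along y). The opening is 214 mm wide (x) by 572 mm tall (z), surrounded by a border 42 mm wide on all four sides. The frame is 18 mm deep and is made of two full-height vertical stiles with two horizontal rails fitted between them.


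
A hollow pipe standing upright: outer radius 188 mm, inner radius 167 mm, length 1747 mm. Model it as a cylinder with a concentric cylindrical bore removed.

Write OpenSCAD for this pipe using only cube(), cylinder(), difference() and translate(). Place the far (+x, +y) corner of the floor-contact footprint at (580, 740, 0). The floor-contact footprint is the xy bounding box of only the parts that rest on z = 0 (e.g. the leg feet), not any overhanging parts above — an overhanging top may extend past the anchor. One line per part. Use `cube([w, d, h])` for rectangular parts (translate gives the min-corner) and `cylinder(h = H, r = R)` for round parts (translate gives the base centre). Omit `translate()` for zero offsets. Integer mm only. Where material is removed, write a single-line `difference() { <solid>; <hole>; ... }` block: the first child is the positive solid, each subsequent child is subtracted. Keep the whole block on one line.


difference() { translate([392, 552, 0]) cylinder(h = 1747, r = 188); translate([392, 552, 0]) cylinder(h = 1747, r = 167); }


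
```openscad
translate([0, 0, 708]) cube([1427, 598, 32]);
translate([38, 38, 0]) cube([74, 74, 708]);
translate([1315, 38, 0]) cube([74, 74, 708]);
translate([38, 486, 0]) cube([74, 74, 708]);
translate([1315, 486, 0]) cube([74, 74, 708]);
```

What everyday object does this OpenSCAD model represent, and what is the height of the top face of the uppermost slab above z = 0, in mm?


A table. The table height is 740 mm.

A 1427×598×32 slab sits at z = 708 on four 74 mm square posts — a table. The top surface is at 708 + 32 = 740 mm.


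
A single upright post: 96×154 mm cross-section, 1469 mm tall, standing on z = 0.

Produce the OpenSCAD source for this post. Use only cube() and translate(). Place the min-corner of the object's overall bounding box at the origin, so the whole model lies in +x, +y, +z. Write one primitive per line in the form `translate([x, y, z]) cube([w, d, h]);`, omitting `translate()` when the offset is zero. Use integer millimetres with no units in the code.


cube([96, 154, 1469]);


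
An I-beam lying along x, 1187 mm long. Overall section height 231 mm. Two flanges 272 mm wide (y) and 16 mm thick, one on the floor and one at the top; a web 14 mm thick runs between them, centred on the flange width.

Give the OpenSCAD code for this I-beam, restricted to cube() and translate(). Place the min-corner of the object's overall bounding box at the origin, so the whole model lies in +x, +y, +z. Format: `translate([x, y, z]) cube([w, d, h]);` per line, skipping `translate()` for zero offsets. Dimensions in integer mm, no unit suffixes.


cube([1187, 272, 16]);
translate([0, 129, 16]) cube([1187, 14, 199]);
translate([0, 0, 215]) cube([1187, 272, 16]);


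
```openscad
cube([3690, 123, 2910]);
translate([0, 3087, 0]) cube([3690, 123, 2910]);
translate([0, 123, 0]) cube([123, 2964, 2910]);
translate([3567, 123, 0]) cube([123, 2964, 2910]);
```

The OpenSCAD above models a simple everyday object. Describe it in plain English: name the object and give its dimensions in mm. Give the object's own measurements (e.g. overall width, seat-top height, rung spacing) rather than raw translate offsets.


The wall frame of a small rectangular building: four walls, each 2910 mm tall and 123 mm thick, enclosing a footprint 3690 mm (x) by 3210 mm (y) outside-to-outside, with no floor or roof. The front and back walls (the −y and +y sides) span the full width; the two side walls fit between them.


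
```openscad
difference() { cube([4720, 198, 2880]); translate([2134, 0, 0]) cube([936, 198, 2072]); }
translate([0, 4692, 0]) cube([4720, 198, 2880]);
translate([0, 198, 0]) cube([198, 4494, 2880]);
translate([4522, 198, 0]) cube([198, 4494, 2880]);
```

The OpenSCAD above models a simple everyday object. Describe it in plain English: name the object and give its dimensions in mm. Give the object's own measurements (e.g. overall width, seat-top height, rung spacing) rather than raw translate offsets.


A single room: four walls, each 2880 mm tall and 198 mm thick, enclosing an outside footprint 4720×4890 mm (x × y), no floor or roof. The front and back walls (−y and +y sides) run the full x-width; the side walls fit between their inner faces. A door opening 936 mm wide and 2072 mm tall is cut through the front wall from the floor up, its −x edge 2134 mm from the wall's −x end.


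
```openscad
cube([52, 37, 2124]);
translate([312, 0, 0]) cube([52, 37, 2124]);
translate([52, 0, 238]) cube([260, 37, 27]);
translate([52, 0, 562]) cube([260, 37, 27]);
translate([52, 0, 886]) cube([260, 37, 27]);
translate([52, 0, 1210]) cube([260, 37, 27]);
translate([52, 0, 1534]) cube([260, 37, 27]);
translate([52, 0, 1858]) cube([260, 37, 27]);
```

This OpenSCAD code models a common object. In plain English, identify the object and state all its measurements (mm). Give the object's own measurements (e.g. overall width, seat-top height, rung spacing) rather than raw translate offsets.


A straight ladder. Two 52×37 mm vertical rails, 2124 mm tall, stand 364 mm apart (outside-to-outside) with their front faces coplanar on the −y side. 6 rungs, each 37 mm deep and 27 mm tall, span between the inner faces of the rails, front faces flush with the rails. The lowest rung's underside is at z = 238 mm and rungs are spaced 324 mm apart (underside to underside).


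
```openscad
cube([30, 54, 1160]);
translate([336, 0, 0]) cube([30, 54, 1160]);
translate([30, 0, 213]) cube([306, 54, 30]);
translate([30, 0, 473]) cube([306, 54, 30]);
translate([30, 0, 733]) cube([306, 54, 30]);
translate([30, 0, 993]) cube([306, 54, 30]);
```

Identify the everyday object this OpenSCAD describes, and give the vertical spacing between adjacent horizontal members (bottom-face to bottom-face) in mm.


A ladder. The rung spacing is 260 mm.

Two tall 30×54 posts with 4 short bars between them — a ladder. Adjacent rungs sit at z = 213 and z = 473, so the spacing is 473 − 213 = 260 mm.


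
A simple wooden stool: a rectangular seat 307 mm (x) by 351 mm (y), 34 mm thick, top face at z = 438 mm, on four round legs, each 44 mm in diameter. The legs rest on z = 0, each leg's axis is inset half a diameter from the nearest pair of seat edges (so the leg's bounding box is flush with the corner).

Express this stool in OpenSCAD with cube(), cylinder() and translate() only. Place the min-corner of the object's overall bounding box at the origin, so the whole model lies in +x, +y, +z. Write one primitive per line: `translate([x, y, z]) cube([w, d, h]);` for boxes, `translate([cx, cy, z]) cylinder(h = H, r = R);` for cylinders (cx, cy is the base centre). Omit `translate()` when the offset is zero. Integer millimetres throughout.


translate([0, 0, 404]) cube([307, 351, 34]);
translate([22, 22, 0]) cylinder(h = 404, r = 22);
translate([285, 22, 0]) cylinder(h = 404, r = 22);
translate([22, 329, 0]) cylinder(h = 404, r = 22);
translate([285, 329, 0]) cylinder(h = 404, r = 22);


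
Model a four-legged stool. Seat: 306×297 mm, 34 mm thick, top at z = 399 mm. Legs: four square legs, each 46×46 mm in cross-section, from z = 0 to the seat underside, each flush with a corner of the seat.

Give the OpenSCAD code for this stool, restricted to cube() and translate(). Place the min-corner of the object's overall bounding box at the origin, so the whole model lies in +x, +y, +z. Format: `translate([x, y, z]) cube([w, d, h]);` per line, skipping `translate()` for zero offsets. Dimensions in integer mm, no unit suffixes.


translate([0, 0, 365]) cube([306, 297, 34]);
cube([46, 46, 365]);
translate([260, 0, 0]) cube([46, 46, 365]);
translate([0, 251, 0]) cube([46, 46, 365]);
translate([260, 251, 0]) cube([46, 46, 365]);


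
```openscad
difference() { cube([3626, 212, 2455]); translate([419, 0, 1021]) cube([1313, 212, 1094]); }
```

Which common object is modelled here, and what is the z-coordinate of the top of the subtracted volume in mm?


A wall with a window opening. The window head height is 2115 mm.

A wall with a rectangular opening subtracted — a window. Sill at z = 1021, opening 1094 mm tall, so the head is at 1021 + 1094 = 2115 mm.


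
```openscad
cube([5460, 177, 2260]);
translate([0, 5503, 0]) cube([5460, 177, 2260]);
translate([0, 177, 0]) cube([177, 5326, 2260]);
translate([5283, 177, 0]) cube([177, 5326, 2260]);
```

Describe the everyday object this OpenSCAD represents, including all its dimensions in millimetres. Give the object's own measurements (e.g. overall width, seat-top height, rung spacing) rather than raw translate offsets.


The wall frame of a small rectangular building: four walls, each 2260 mm tall and 177 mm thick, enclosing a footprint 5460 mm (x) by 5680 mm (y) outside-to-outside, with no floor or roof. The front and back walls (the −y and +y sides) span the full width; the two side walls fit between them.


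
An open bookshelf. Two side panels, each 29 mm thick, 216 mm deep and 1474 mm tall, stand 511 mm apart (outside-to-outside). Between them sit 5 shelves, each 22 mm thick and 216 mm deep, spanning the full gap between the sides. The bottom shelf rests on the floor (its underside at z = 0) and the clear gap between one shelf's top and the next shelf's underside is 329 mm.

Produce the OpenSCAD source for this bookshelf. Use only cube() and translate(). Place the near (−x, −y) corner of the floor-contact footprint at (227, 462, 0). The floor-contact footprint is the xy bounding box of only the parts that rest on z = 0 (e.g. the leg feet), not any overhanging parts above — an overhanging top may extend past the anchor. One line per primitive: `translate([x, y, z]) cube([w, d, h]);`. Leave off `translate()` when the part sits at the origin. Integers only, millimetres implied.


translate([227, 462, 0]) cube([29, 216, 1474]);
translate([709, 462, 0]) cube([29, 216, 1474]);
translate([256, 462, 0]) cube([453, 216, 22]);
translate([256, 462, 351]) cube([453, 216, 22]);
translate([256, 462, 702]) cube([453, 216, 22]);
translate([256, 462, 1053]) cube([453, 216, 22]);
translate([256, 462, 1404]) cube([453, 216, 22]);


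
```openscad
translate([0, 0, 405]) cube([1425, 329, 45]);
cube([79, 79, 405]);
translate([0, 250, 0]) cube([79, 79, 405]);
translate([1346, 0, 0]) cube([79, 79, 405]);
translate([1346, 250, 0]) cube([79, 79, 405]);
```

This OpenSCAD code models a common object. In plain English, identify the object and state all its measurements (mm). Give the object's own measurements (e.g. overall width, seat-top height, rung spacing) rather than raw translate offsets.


A bench: a 1425×329 mm seat slab, 45 mm thick, top at z = 450 mm, on four 79×79 mm square legs flush with the seat corners and standing on z = 0.


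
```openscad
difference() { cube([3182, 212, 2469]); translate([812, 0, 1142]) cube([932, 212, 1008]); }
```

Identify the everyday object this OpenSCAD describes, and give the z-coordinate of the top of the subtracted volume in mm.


A wall with a window opening. The window head height is 2150 mm.

A wall with a rectangular opening subtracted — a window. Sill at z = 1142, opening 1008 mm tall, so the head is at 1142 + 1008 = 2150 mm.


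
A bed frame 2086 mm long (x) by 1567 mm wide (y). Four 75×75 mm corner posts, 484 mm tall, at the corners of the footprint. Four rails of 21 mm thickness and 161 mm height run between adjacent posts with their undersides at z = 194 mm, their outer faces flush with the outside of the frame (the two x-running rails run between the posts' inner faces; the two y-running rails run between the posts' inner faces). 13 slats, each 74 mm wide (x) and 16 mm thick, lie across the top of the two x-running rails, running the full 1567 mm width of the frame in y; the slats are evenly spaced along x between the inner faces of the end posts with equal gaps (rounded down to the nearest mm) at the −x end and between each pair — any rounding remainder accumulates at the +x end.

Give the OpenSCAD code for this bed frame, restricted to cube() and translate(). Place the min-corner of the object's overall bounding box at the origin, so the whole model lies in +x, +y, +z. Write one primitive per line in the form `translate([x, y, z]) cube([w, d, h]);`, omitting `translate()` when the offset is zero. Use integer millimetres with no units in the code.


// slat z = rail_z + rail_h = 194 + 161 = 355
// slat gap = ⌊(1936 − 13·74) / 14⌋ = 69
cube([75, 75, 484]);
translate([0, 1492, 0]) cube([75, 75, 484]);
translate([2011, 0, 0]) cube([75, 75, 484]);
translate([2011, 1492, 0]) cube([75, 75, 484]);
translate([75, 0, 194]) cube([1936, 21, 161]);
translate([75, 1546, 194]) cube([1936, 21, 161]);
translate([0, 75, 194]) cube([21, 1417, 161]);
translate([2065, 75, 194]) cube([21, 1417, 161]);
translate([144, 0, 355]) cube([74, 1567, 16]);
translate([287, 0, 355]) cube([74, 1567, 16]);
translate([430, 0, 355]) cube([74, 1567, 16]);
translate([573, 0, 355]) cube([74, 1567, 16]);
translate([716, 0, 355]) cube([74, 1567, 16]);
translate([859, 0, 355]) cube([74, 1567, 16]);
translate([1002, 0, 355]) cube([74, 1567, 16]);
translate([1145, 0, 355]) cube([74, 1567, 16]);
translate([1288, 0, 355]) cube([74, 1567, 16]);
translate([1431, 0, 355]) cube([74, 1567, 16]);
translate([1574, 0, 355]) cube([74, 1567, 16]);
translate([1717, 0, 355]) cube([74, 1567, 16]);
translate([1860, 0, 355]) cube([74, 1567, 16]);


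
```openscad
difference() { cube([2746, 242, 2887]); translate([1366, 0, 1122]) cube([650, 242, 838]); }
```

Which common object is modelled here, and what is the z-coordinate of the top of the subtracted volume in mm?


A wall with a window opening. The window head height is 1960 mm.

A wall with a rectangular opening subtracted — a window. Sill at z = 1122, opening 838 mm tall, so the head is at 1122 + 838 = 1960 mm.


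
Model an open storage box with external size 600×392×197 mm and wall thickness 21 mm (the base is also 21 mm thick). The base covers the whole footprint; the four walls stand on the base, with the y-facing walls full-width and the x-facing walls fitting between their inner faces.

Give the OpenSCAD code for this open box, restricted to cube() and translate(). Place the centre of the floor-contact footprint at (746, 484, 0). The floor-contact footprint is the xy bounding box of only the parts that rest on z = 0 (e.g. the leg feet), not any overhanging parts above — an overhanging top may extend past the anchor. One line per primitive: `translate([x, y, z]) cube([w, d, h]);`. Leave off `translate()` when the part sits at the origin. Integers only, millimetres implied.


translate([446, 288, 0]) cube([600, 392, 21]);
translate([446, 288, 21]) cube([600, 21, 176]);
translate([446, 659, 21]) cube([600, 21, 176]);
translate([446, 309, 21]) cube([21, 350, 176]);
translate([1025, 309, 21]) cube([21, 350, 176]);
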